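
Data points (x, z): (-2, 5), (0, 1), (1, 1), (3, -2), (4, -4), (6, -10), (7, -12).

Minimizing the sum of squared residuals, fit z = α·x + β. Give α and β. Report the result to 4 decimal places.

Setting ∂/∂α … = 0 gives: 115·α + 19·β = -175;  19·α + 7·β = -21.
Determinant 115·7 − 19² = 444.
α = ((-175)·7 − 19·(-21))/444 = -413/222; β = (115·(-21) − 19·(-175))/444 = 455/222.

α = -1.8604, β = 2.0495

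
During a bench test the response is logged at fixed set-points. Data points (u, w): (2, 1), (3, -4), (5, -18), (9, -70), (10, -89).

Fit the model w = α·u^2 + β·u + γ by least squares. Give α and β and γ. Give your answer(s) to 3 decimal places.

From the data, Σu^2·u^2 = 17283, Σu^2·u = 1889, Σu^2 = 219, Σu·u = 219, Σu = 29, Σ1 = 5.
And Σu^2·w = -15052, Σu·w = -1620, Σw = -180.
Normal equations: [[17283, 1889, 219]; [1889, 219, 29]; [219, 29, 5]]·[α, β, γ]ᵀ = [-15052, -1620, -180]ᵀ.
Row-reducing yields α = -2408/2431, β = 8/11, γ = 700/221.

α = -0.991, β = 0.727, γ = 3.167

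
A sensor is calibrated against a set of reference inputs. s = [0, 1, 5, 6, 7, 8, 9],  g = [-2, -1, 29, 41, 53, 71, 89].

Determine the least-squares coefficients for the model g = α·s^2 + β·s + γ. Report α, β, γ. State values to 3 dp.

From the data, Σs^2·s^2 = 14980, Σs^2·s = 1926, Σs^2 = 256, Σs·s = 256, Σs = 36, Σ1 = 7.
And Σs^2·g = 16550, Σs·g = 2130, Σg = 280.
AᵀA·[α, β, γ]ᵀ = Aᵀg becomes [[14980, 1926, 256]; [1926, 256, 36]; [256, 36, 7]]·[α, β, γ]ᵀ = [16550, 2130, 280]ᵀ.
Solving the 3×3 system (Gaussian elimination) gives α = 46555/46641, β = 17925/15547, γ = -113500/46641.

α = 0.998, β = 1.153, γ = -2.433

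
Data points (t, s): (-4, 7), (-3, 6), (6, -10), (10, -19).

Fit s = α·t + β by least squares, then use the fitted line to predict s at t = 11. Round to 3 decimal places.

Normal-equation sums: Σt·t = 161, Σt = 9, Σ1 = 4.
Right-hand side: Σt·s = -296, Σs = -16.
Normal equations: [[161, 9]; [9, 4]]·[α, β]ᵀ = [-296, -16]ᵀ.
det = 161·4 − 9² = 563.
α = ((-296)·4 − 9·(-16))/563 = -1040/563; β = (161·(-16) − 9·(-296))/563 = 88/563.
At t = 11: ŝ = (-1040/563)·(11) + (88/563)·(1) = -11352/563.

ŝ = -20.163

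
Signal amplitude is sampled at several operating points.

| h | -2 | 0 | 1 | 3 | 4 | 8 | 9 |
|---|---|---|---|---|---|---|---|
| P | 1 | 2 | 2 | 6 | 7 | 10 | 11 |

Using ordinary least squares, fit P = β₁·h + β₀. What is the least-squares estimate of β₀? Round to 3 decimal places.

β₀ = 2.371

Sums needed: Σh·h = 175, Σh = 23, Σ1 = 7.
For AᵀP: Σh·P = 225, ΣP = 39.
Δ = 175·7 − 23² = 696.
β₁ = (225·7 − 23·39)/696 = 113/116; β₀ = (175·39 − 23·225)/696 = 275/116.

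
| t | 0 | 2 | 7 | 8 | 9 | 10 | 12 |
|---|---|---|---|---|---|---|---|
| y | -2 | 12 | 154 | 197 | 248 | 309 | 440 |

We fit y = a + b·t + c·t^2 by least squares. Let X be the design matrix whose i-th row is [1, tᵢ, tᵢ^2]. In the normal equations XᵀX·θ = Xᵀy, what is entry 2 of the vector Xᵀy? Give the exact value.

13280

Entry 2 ↔ basis t, so (Xᵀy)_{2} = Σᵢ (t)·yᵢ = (0)·(-2) + (2)·(12) + (7)·(154) + (8)·(197) + (9)·(248) + (10)·(309) + (12)·(440) = 13280.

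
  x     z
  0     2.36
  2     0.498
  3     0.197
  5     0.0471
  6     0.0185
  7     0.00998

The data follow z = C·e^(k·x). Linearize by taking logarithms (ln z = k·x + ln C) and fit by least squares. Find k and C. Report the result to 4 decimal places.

k = -0.7883, C = 2.3067

With ln zᵢ as the transformed response and xᵢ as the regressor:
Sums: Σx = 23.0000, Σ(x)² = 123.0000, Σln z = -13.1157, Σx·ln z = -77.7355.
Normal system: [[123.0000, 23.0000]; [23.0000, 6]]·[k, ln C]ᵀ = [-77.7355, -13.1157]ᵀ.
Slope k = (n·Σx·ln z − Σx·Σln z)/(n·Σ(x)² − (Σx)²) = (6·-77.7355 − 23.0000·-13.1157)/209.0000 = -0.78829; ln C = (Σln z − k·Σx)/n = 0.83582, so C = exp(0.83582) = 2.30671.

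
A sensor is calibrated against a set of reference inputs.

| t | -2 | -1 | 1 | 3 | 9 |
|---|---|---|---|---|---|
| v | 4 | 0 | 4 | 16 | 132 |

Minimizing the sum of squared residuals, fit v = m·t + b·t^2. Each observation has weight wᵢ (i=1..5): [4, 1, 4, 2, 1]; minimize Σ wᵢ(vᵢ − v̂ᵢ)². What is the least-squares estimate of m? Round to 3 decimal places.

From the data, Σwᵢ·t·t = 120, Σwᵢ·t·t^2 = 754, Σwᵢ·t^2·t^2 = 6792.
And Σwᵢ·t·v = 1268, Σwᵢ·t^2·v = 11060.
So MᵀWM·[m, b]ᵀ = MᵀWv: [[120, 754]; [754, 6792]]·[m, b]ᵀ = [1268, 11060]ᵀ.
det = 120·6792 − 754² = 246524.
m = (1268·6792 − 754·11060)/246524 = 68254/61631; b = (120·11060 − 754·1268)/246524 = 92782/61631.

m = 1.107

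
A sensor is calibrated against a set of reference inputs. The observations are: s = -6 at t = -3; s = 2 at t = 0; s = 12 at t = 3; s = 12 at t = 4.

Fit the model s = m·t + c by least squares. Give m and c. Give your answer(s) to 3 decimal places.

Forming MᵀM = [[34, 4]; [4, 4]] and Mᵀs = [102, 20]ᵀ gives MᵀM·[m, c]ᵀ = Mᵀs.
det = 34·4 − 4² = 120.
m = (102·4 − 4·20)/120 = 41/15; c = (34·20 − 4·102)/120 = 34/15.

m = 2.733, c = 2.267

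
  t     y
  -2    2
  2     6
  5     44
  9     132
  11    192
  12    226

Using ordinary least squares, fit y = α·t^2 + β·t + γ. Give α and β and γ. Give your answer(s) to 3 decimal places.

Sums needed: Σt^2·t^2 = 42595, Σt^2·t = 3913, Σt^2 = 379, Σt·t = 379, Σt = 37, Σ1 = 6.
Moment sums: Σt^2·y = 67600, Σt·y = 6240, Σy = 602.
MᵀM·[α, β, γ]ᵀ = Mᵀy becomes [[42595, 3913, 379]; [3913, 379, 37]; [379, 37, 6]]·[α, β, γ]ᵀ = [67600, 6240, 602]ᵀ.
Inverting the 3×3 Gram matrix, [α, β, γ]ᵀ = [71627/49578, 412523/247890, -49076/41315]ᵀ.

α = 1.445, β = 1.664, γ = -1.188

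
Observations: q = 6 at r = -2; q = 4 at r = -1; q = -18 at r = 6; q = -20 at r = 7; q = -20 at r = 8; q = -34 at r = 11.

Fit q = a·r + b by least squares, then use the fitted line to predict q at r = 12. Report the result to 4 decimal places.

Normal-equation sums: Σr·r = 275, Σr = 29, Σ1 = 6.
Right-hand side: Σr·q = -798, Σq = -82.
XᵀX·[a, b]ᵀ = Xᵀq becomes [[275, 29]; [29, 6]]·[a, b]ᵀ = [-798, -82]ᵀ.
Eliminating b: 6·(row 1) − 29·(row 2) gives 809·a = 6·(-798) − 29·(-82) = -2410, so a = -2410/809.
Then b = ((-82) − 29·(-2410/809))/6 = 592/809.
At r = 12: q̂ = (-2410/809)·(12) + (592/809)·(1) = -28328/809.

q̂ = -35.0161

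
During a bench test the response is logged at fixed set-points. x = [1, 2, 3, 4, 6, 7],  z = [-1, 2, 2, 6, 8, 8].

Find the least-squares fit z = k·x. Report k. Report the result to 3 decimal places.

k = 1.191

From the data, Σx·x = 115.
And Σx·z = 137.
Normal equations: [[115]]·[k]ᵀ = [137]ᵀ.
Hence k = 137 / 115 ≈ 1.1913.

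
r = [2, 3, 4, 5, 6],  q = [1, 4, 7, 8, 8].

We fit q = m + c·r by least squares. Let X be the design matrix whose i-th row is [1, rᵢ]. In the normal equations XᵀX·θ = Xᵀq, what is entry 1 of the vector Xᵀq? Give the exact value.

28

Entry 1 ↔ basis 1, so (Xᵀq)_{1} = Σᵢ qᵢ = (1)·(1) + (1)·(4) + (1)·(7) + (1)·(8) + (1)·(8) = 28.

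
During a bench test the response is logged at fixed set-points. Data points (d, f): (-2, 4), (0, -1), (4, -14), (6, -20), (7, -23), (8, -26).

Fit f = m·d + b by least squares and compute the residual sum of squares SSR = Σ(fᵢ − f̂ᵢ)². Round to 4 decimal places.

From the data, Σd·d = 169, Σd = 23, Σ1 = 6.
And Σd·f = -553, Σf = -80.
XᵀX·[m, b]ᵀ = Xᵀf becomes [[169, 23]; [23, 6]]·[m, b]ᵀ = [-553, -80]ᵀ.
det = 169·6 − 23² = 485.
m = ((-553)·6 − 23·(-80))/485 = -1478/485; b = (169·(-80) − 23·(-553))/485 = -801/485.
Residuals: -43/97, 316/485, -77/485, -31/485, -8/485, 3/97; SSR = 316/485.

SSR = 0.6515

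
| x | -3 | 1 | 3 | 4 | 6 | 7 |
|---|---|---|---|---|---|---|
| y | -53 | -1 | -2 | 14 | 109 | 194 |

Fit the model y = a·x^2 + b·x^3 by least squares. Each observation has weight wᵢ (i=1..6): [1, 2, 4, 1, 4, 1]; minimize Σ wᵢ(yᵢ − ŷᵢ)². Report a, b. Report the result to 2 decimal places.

a = -3.05, b = 1.01

Compute the Gram sums: Σwᵢ·x^2·x^2 = 8248, Σwᵢ·x^2·x^3 = 49666, Σwᵢ·x^3·x^3 = 312016.
Right-hand side: Σwᵢ·x^2·y = 24875, Σwᵢ·x^3·y = 162827.
Normal equations: [[8248, 49666]; [49666, 312016]]·[a, b]ᵀ = [24875, 162827]ᵀ.
Δ = 8248·312016 − 49666² = 106796412.
a = (24875·312016 − 49666·162827)/106796412 = -18087099/5933134; b = (8248·162827 − 49666·24875)/106796412 = 5975297/5933134.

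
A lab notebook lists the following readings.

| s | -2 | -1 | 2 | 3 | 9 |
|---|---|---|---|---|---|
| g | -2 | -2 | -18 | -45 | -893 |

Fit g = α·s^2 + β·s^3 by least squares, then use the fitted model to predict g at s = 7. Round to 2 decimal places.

ĝ = -444.49

AᵀA·[α, β]ᵀ = Aᵀg reads: 6675·α + 59291·β = -72820;  59291·α + 532299·β = -652338.
det = 6675·532299 − 59291² = 37673144.
α = ((-72820)·532299 − 59291·(-652338))/37673144 = -42120411/18836572; β = (6675·(-652338) − 59291·(-72820))/37673144 = -18392765/18836572.
At s = 7: ĝ = (-42120411/18836572)·(49) + (-18392765/18836572)·(343) = -4186309267/9418286.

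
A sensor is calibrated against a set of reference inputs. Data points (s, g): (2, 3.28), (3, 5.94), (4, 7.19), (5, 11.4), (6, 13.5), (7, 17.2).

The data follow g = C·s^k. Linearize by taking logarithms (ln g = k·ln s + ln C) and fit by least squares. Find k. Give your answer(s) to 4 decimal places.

k = 1.3026

With ln gᵢ as the transformed response and ln sᵢ as the regressor:
Σln s = 8.5252, Σ(ln s)² = 13.1965, Σln g = 12.8235, Σln s·ln g = 19.6316.
Equations: 13.1965·k + 8.5252·ln C = 19.6316;  8.5252·k + 6·ln C = 12.8235.
Δ = 13.1965·6 − (8.5252)² = 6.5005; k = (19.6316·6 − 8.5252·12.8235)/6.5005 = 1.30258, ln C = (13.1965·12.8235 − 8.5252·19.6316)/6.5005 = 0.28645.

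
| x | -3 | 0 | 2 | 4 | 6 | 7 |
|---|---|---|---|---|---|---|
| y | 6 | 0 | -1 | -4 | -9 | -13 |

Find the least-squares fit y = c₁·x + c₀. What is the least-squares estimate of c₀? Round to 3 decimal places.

Entries of AᵀA: Σx·x = 114, Σx = 16, Σ1 = 6.
For Aᵀy: Σx·y = -181, Σy = -21.
Normal equations: [[114, 16]; [16, 6]]·[c₁, c₀]ᵀ = [-181, -21]ᵀ.
Δ = 114·6 − 16² = 428.
c₁ = ((-181)·6 − 16·(-21))/428 = -375/214; c₀ = (114·(-21) − 16·(-181))/428 = 251/214.

c₀ = 1.173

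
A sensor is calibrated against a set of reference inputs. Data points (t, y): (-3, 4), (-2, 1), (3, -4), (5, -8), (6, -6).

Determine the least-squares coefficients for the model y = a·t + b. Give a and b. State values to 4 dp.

The normal equations are: 83·a + 9·b = -102;  9·a + 5·b = -13.
Δ = 83·5 − 9² = 334.
a = ((-102)·5 − 9·(-13))/334 = -393/334; b = (83·(-13) − 9·(-102))/334 = -161/334.

a = -1.1766, b = -0.4820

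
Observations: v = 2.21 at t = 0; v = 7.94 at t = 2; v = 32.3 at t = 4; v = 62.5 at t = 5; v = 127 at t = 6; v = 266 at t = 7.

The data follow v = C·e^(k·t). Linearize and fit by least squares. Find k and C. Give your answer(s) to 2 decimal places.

k = 0.68, C = 2.11

Linearized form: ln v = k·t + ln C. From the 6 transformed points,
AᵀA = [[130.0000, 24.0000]; [24.0000, 6]], rhs = [106.8695, 20.9028]ᵀ  (here Σt = 24.0000, Σ(t)² = 130.0000, Σln v = 20.9028, Σt·ln v = 106.8695).
Slope k = (n·Σt·ln v − Σt·Σln v)/(n·Σ(t)² − (Σt)²) = (6·106.8695 − 24.0000·20.9028)/204.0000 = 0.68407; ln C = (Σln v − k·Σt)/n = 0.74754, so C = exp(0.74754) = 2.11180.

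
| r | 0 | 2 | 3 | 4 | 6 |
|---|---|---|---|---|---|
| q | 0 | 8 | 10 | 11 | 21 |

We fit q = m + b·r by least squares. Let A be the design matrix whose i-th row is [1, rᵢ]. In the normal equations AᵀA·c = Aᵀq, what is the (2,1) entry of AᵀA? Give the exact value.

15

Row 2 ↔ basis r, column 1 ↔ basis 1, so (AᵀA)_{2,1} = Σᵢ r = (0)·(1) + (2)·(1) + (3)·(1) + (4)·(1) + (6)·(1) = 15.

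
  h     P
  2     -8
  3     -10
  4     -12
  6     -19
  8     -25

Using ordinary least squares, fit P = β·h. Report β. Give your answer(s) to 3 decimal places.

Compute the Gram sums: Σh·h = 129.
For XᵀP: Σh·P = -408.
Normal equations: [[129]]·[β]ᵀ = [-408]ᵀ.
β = (-408)/129 = -3.16279.

β = -3.163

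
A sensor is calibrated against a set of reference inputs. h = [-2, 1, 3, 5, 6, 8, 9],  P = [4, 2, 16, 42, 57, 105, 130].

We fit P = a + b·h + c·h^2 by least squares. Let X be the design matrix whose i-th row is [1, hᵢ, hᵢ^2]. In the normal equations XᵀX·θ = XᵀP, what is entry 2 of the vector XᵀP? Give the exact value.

2604

Entry 2 ↔ basis h, so (XᵀP)_{2} = Σᵢ (h)·Pᵢ = (-2)·(4) + (1)·(2) + (3)·(16) + (5)·(42) + (6)·(57) + (8)·(105) + (9)·(130) = 2604.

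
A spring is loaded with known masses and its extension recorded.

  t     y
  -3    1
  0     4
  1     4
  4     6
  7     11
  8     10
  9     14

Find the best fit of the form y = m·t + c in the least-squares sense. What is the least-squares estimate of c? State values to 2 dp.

Sums needed: Σt·t = 220, Σt = 26, Σ1 = 7.
For Aᵀy: Σt·y = 308, Σy = 50.
So AᵀA·[m, c]ᵀ = Aᵀy: [[220, 26]; [26, 7]]·[m, c]ᵀ = [308, 50]ᵀ.
Eliminating c: 7·(row 1) − 26·(row 2) gives 864·m = 7·308 − 26·50 = 856, so m = 107/108.
Then c = (50 − 26·(107/108))/7 = 187/54.

c = 3.46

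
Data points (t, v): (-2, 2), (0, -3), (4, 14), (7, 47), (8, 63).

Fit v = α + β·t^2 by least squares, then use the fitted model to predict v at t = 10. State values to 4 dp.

With design matrix M, MᵀM = [[5, 133]; [133, 6769]] and Mᵀv = [123, 6567]ᵀ.
Eliminating β: 6769·(row 1) − 133·(row 2) gives 16156·α = 6769·123 − 133·6567 = -40824, so α = -1458/577.
Then β = (6567 − 133·(-1458/577))/6769 = 4119/4039.
At t = 10: v̂ = (-1458/577)·(1) + (4119/4039)·(100) = 401694/4039.

v̂ = 99.4538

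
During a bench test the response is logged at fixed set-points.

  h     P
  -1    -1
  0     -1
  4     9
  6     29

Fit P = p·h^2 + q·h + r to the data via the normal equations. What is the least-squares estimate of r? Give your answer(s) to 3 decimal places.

r = -2.345

Normal-equation sums: Σh^2·h^2 = 1553, Σh^2·h = 279, Σh^2 = 53, Σh·h = 53, Σh = 9, Σ1 = 4.
Moment sums: Σh^2·P = 1187, Σh·P = 211, ΣP = 36.
XᵀX·[p, q, r]ᵀ = XᵀP becomes [[1553, 279, 53]; [279, 53, 9]; [53, 9, 4]]·[p, q, r]ᵀ = [1187, 211, 36]ᵀ.
Solving the 3×3 system (Gaussian elimination) gives p = 2485/2342, q = -2825/2342, r = -2746/1171.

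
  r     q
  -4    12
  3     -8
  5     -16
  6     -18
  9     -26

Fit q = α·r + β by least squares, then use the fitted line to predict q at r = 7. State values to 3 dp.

Compute the Gram sums: Σr·r = 167, Σr = 19, Σ1 = 5.
Moment sums: Σr·q = -494, Σq = -56.
Normal equations: [[167, 19]; [19, 5]]·[α, β]ᵀ = [-494, -56]ᵀ.
Determinant 167·5 − 19² = 474.
α = ((-494)·5 − 19·(-56))/474 = -703/237; β = (167·(-56) − 19·(-494))/474 = 17/237.
At r = 7: q̂ = (-703/237)·(7) + (17/237)·(1) = -4904/237.

q̂ = -20.692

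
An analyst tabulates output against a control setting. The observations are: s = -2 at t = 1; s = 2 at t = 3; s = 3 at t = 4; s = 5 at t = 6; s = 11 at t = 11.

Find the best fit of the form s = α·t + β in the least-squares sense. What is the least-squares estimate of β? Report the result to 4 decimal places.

From the data, Σt·t = 183, Σt = 25, Σ1 = 5.
For Aᵀs: Σt·s = 167, Σs = 19.
Normal equations: [[183, 25]; [25, 5]]·[α, β]ᵀ = [167, 19]ᵀ.
Determinant 183·5 − 25² = 290.
α = (167·5 − 25·19)/290 = 36/29; β = (183·19 − 25·167)/290 = -349/145.

β = -2.4069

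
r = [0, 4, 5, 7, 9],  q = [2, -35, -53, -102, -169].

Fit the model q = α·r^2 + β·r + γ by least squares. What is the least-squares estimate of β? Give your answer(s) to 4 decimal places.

β = -1.0747

The normal system XᵀX·[α, β, γ]ᵀ = Xᵀq is [[9843, 1261, 171]; [1261, 171, 25]; [171, 25, 5]]·[α, β, γ]ᵀ = [-20572, -2640, -357]ᵀ.
Row-reducing yields α = -46937/23656, β = -25423/23656, γ = 21661/11828.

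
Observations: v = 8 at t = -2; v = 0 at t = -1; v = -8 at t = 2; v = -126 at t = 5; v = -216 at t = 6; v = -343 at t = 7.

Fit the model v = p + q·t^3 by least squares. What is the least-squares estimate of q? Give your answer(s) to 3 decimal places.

q = -0.999

Setting ∂/∂p … = 0 gives: 6·p + 683·q = -685;  683·p + 180059·q = -180183.
Δ = 6·180059 − 683² = 613865.
p = ((-685)·180059 − 683·(-180183))/613865 = -275426/613865; q = (6·(-180183) − 683·(-685))/613865 = -613243/613865.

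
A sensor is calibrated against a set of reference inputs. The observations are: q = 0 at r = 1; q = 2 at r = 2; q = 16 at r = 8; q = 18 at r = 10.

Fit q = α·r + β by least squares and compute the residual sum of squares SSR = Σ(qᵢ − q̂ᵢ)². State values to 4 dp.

SSR = 2.4851

Entries of XᵀX: Σr·r = 169, Σr = 21, Σ1 = 4.
And Σr·q = 312, Σq = 36.
Eliminating β: 4·(row 1) − 21·(row 2) gives 235·α = 4·312 − 21·36 = 492, so α = 492/235.
Then β = (36 − 21·(492/235))/4 = -468/235.
Residuals: -24/235, -46/235, 292/235, -222/235; SSR = 584/235.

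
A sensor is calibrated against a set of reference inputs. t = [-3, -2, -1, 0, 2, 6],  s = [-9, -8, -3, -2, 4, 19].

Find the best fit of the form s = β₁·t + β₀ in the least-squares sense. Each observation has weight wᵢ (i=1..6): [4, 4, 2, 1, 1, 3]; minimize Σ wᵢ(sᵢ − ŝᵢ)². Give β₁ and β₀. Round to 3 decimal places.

Entries of XᵀWX: Σwᵢ·t·t = 166, Σwᵢ·t = -2, Σwᵢ·1 = 15.
Moment sums: Σwᵢ·t·s = 528, Σwᵢ·s = -15.
Determinant 166·15 − (-2)² = 2486.
β₁ = (528·15 − (-2)·(-15))/2486 = 3945/1243; β₀ = (166·(-15) − (-2)·528)/2486 = -717/1243.

β₁ = 3.174, β₀ = -0.577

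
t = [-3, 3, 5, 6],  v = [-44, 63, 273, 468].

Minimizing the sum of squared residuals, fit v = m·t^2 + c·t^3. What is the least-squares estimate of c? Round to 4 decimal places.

c = 1.9907

With design matrix M, MᵀM = [[2083, 10901]; [10901, 63739]] and Mᵀv = [23844, 138102]ᵀ.
Determinant 2083·63739 − 10901² = 13936536.
m = (23844·63739 − 10901·138102)/13936536 = 796823/774252; c = (2083·138102 − 10901·23844)/13936536 = 1541279/774252.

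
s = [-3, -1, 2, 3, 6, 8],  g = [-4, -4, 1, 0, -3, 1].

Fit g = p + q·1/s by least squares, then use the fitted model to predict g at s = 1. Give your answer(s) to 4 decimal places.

From the data, Σ1 = 6, Σ1/s = -5/24, Σ1/s·1/s = 97/64.
For Mᵀg: Σg = -9, Σ1/s·g = 131/24.
So MᵀM·[p, q]ᵀ = Mᵀg: [[6, -5/24]; [-5/24, 97/64]]·[p, q]ᵀ = [-9, 131/24]ᵀ.
Δ = 6·(97/64) − (-5/24)² = 5213/576.
p = ((-9)·(97/64) − (-5/24)·(131/24))/(5213/576) = -554/401; q = (6·(131/24) − (-5/24)·(-9))/(5213/576) = 1368/401.
At s = 1: ĝ = (-554/401)·(1) + (1368/401)·(1) = 814/401.

ĝ = 2.0299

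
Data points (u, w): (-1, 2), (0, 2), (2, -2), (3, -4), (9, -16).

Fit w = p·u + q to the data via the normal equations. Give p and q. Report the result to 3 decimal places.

p = -1.882, q = 1.294

XᵀX·[p, q]ᵀ = Xᵀw reads: 95·p + 13·q = -162;  13·p + 5·q = -18.
Eliminating q: 5·(row 1) − 13·(row 2) gives 306·p = 5·(-162) − 13·(-18) = -576, so p = -32/17.
Then q = ((-18) − 13·(-32/17))/5 = 22/17.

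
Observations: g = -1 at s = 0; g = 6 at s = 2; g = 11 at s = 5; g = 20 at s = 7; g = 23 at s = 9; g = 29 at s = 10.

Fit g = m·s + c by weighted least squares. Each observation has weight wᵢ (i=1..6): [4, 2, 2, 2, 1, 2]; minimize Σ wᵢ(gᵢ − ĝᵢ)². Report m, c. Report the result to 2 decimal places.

XᵀWX·[m, c]ᵀ = XᵀWg reads: 437·m + 57·c = 1201;  57·m + 13·c = 151.
Eliminating c: 13·(row 1) − 57·(row 2) gives 2432·m = 13·1201 − 57·151 = 7006, so m = 3503/1216.
Then c = (151 − 57·(3503/1216))/13 = -65/64.

m = 2.88, c = -1.02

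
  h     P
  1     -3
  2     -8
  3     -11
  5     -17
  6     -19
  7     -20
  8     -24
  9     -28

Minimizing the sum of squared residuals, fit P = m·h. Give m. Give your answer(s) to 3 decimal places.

Forming MᵀM = [[269]] and MᵀP = [-835]ᵀ gives MᵀM·[m]ᵀ = MᵀP.
Hence m = -835 / 269 ≈ -3.10409.

m = -3.104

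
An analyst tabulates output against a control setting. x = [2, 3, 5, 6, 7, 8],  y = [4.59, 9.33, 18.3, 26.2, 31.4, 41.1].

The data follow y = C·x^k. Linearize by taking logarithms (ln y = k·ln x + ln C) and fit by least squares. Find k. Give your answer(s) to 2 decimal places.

Taking logs, ln y = k·ln x + ln C, so regress ln y on ln x.
Σln x = 9.2183, Σ(ln x)² = 15.5987, Σln y = 17.0926, Σln x·ln y = 28.4741.
Equations: 15.5987·k + 9.2183·ln C = 28.4741;  9.2183·k + 6·ln C = 17.0926.
Slope k = (n·Σln x·ln y − Σln x·Σln y)/(n·Σ(ln x)² − (Σln x)²) = (6·28.4741 − 9.2183·17.0926)/8.6152 = 1.54141; ln C = (Σln y − k·Σln x)/n = 0.48056.

k = 1.54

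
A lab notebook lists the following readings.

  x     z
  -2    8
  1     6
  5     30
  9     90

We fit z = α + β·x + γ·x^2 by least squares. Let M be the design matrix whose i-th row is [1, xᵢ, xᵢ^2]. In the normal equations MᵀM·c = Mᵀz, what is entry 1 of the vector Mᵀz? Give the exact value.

Entry 1 ↔ basis 1, so (Mᵀz)_{1} = Σᵢ zᵢ = (1)·(8) + (1)·(6) + (1)·(30) + (1)·(90) = 134.

134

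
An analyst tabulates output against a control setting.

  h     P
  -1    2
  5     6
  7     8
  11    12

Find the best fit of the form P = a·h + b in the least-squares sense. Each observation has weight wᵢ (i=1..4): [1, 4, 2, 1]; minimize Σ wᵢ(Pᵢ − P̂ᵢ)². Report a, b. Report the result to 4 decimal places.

Sums needed: Σwᵢ·h·h = 320, Σwᵢ·h = 44, Σwᵢ·1 = 8.
Moment sums: Σwᵢ·h·P = 362, Σwᵢ·P = 54.
Determinant 320·8 − 44² = 624.
a = (362·8 − 44·54)/624 = 5/6; b = (320·54 − 44·362)/624 = 13/6.

a = 0.8333, b = 2.1667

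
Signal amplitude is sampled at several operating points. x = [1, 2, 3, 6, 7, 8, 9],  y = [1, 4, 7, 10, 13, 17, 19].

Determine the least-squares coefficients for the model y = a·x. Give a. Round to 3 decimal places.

Forming AᵀA = [[244]] and Aᵀy = [488]ᵀ gives AᵀA·[a]ᵀ = Aᵀy.
Hence a = 488 / 244 ≈ 2.

a = 2.000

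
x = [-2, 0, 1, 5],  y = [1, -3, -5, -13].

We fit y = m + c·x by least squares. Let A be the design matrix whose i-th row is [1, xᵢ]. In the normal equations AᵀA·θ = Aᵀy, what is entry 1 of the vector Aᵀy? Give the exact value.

-20

Entry 1 ↔ basis 1, so (Aᵀy)_{1} = Σᵢ yᵢ = (1)·(1) + (1)·(-3) + (1)·(-5) + (1)·(-13) = -20.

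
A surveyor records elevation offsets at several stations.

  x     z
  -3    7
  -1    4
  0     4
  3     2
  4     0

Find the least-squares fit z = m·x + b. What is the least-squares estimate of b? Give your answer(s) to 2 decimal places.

b = 3.93

The normal system MᵀM·[m, b]ᵀ = Mᵀz is [[35, 3]; [3, 5]]·[m, b]ᵀ = [-19, 17]ᵀ.
Δ = 35·5 − 3² = 166.
m = ((-19)·5 − 3·17)/166 = -73/83; b = (35·17 − 3·(-19))/166 = 326/83.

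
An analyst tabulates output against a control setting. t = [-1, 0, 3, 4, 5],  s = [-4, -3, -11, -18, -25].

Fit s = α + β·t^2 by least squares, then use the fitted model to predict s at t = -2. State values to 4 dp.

ŝ = -6.6861

With design matrix A, AᵀA = [[5, 51]; [51, 963]] and Aᵀs = [-61, -1016]ᵀ.
Eliminating β: 963·(row 1) − 51·(row 2) gives 2214·α = 963·(-61) − 51·(-1016) = -6927, so α = -2309/738.
Then β = ((-1016) − 51·(-2309/738))/963 = -1969/2214.
At t = -2: ŝ = (-2309/738)·(1) + (-1969/2214)·(4) = -14803/2214.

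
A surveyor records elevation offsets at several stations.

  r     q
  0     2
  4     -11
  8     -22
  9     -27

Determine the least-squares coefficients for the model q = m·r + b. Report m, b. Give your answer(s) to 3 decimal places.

m = -3.123, b = 1.897

The normal system AᵀA·[m, b]ᵀ = Aᵀq is [[161, 21]; [21, 4]]·[m, b]ᵀ = [-463, -58]ᵀ.
Δ = 161·4 − 21² = 203.
m = ((-463)·4 − 21·(-58))/203 = -634/203; b = (161·(-58) − 21·(-463))/203 = 55/29.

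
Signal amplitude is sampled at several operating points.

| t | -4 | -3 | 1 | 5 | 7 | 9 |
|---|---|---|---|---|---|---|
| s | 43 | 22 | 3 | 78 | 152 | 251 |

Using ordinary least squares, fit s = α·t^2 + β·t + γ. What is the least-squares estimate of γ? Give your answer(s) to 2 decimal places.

γ = -1.66

The normal equations are: 9925·α + 1107·β + 181·γ = 30618;  1107·α + 181·β + 15·γ = 3478;  181·α + 15·β + 6·γ = 549.
(Σt^2·t^2 = 9925, Σt^2·t = 1107, Σt^2 = 181, Σt·t = 181, Σt = 15, Σ1 = 6, Σt^2·s = 30618, Σt·s = 3478, Σs = 549.)
Inverting the 3×3 Gram matrix, [α, β, γ]ᵀ = [19563/6500, 43013/45500, -18834/11375]ᵀ.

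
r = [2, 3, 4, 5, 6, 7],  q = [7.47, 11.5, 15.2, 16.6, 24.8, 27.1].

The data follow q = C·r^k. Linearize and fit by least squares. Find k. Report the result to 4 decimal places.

k = 1.0233

Taking logs, ln q = k·ln r + ln C, so regress ln q on ln r.
XᵀX = [[13.1965, 8.5252]; [8.5252, 6]], rhs = [24.5448, 16.4943]ᵀ  (here Σln r = 8.5252, Σ(ln r)² = 13.1965, Σln q = 16.4943, Σln r·ln q = 24.5448).
Slope k = (n·Σln r·ln q − Σln r·Σln q)/(n·Σ(ln r)² − (Σln r)²) = (6·24.5448 − 8.5252·16.4943)/6.5005 = 1.02330; ln C = (Σln q − k·Σln r)/n = 1.29509.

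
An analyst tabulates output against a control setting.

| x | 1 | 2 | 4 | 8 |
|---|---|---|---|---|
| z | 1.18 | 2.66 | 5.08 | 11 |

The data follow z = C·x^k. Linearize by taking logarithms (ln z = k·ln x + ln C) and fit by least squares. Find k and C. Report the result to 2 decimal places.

Linearized form: ln z = k·ln x + ln C. From the 4 transformed points,
AᵀA = [[6.7263, 4.1589]; [4.1589, 4]], rhs = [7.9176, 5.1670]ᵀ  (here Σln x = 4.1589, Σ(ln x)² = 6.7263, Σln z = 5.1670, Σln x·ln z = 7.9176).
Δ = 6.7263·4 − (4.1589)² = 9.6091; k = (7.9176·4 − 4.1589·5.1670)/9.6091 = 1.05953, ln C = (6.7263·5.1670 − 4.1589·7.9176)/9.6091 = 0.19014, so C = exp(0.19014) = 1.20942.

k = 1.06, C = 1.21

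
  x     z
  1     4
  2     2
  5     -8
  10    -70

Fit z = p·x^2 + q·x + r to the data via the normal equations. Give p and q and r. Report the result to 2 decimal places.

Normal-equation sums: Σx^2·x^2 = 10642, Σx^2·x = 1134, Σx^2 = 130, Σx·x = 130, Σx = 18, Σ1 = 4.
And Σx^2·z = -7188, Σx·z = -732, Σz = -72.
Normal equations: [[10642, 1134, 130]; [1134, 130, 18]; [130, 18, 4]]·[p, q, r]ᵀ = [-7188, -732, -72]ᵀ.
Row-reducing yields p = -565/543, q = 603/181, r = 448/543.

p = -1.04, q = 3.33, r = 0.83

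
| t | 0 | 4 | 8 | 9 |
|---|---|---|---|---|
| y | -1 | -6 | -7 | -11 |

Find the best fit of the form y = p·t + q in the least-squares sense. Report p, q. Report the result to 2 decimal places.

AᵀA·[p, q]ᵀ = Aᵀy reads: 161·p + 21·q = -179;  21·p + 4·q = -25.
Determinant 161·4 − 21² = 203.
p = ((-179)·4 − 21·(-25))/203 = -191/203; q = (161·(-25) − 21·(-179))/203 = -38/29.

p = -0.94, q = -1.31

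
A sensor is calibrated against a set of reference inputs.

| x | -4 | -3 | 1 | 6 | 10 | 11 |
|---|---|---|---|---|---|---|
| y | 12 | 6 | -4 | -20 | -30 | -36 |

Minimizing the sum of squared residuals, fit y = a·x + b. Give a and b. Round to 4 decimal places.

a = -3.0263, b = -1.4081

Entries of AᵀA: Σx·x = 283, Σx = 21, Σ1 = 6.
And Σx·y = -886, Σy = -72.
Normal equations: [[283, 21]; [21, 6]]·[a, b]ᵀ = [-886, -72]ᵀ.
Eliminating b: 6·(row 1) − 21·(row 2) gives 1257·a = 6·(-886) − 21·(-72) = -3804, so a = -1268/419.
Then b = ((-72) − 21·(-1268/419))/6 = -590/419.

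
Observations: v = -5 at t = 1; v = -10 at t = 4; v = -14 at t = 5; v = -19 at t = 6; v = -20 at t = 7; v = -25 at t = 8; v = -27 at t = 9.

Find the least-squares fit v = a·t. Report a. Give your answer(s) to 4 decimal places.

Normal-equation sums: Σt·t = 272.
Right-hand side: Σt·v = -812.
Normal equations: [[272]]·[a]ᵀ = [-812]ᵀ.
Hence a = -812 / 272 ≈ -2.98529.

a = -2.9853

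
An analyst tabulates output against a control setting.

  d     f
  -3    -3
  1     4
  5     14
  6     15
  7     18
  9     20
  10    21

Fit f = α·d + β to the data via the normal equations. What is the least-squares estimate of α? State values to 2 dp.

α = 1.94

Entries of XᵀX: Σd·d = 301, Σd = 35, Σ1 = 7.
For Xᵀf: Σd·f = 689, Σf = 89.
Normal equations: [[301, 35]; [35, 7]]·[α, β]ᵀ = [689, 89]ᵀ.
Eliminating β: 7·(row 1) − 35·(row 2) gives 882·α = 7·689 − 35·89 = 1708, so α = 122/63.
Then β = (89 − 35·(122/63))/7 = 191/63.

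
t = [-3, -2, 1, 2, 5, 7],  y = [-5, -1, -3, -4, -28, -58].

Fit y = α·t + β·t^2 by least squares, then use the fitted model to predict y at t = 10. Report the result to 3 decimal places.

Forming AᵀA = [[92, 442]; [442, 3140]] and Aᵀy = [-540, -3610]ᵀ gives AᵀA·[α, β]ᵀ = Aᵀy.
Eliminating β: 3140·(row 1) − 442·(row 2) gives 93516·α = 3140·(-540) − 442·(-3610) = -99980, so α = -24995/23379.
Then β = ((-3610) − 442·(-24995/23379))/3140 = -23360/23379.
At t = 10: ŷ = (-24995/23379)·(10) + (-23360/23379)·(100) = -2585950/23379.

ŷ = -110.610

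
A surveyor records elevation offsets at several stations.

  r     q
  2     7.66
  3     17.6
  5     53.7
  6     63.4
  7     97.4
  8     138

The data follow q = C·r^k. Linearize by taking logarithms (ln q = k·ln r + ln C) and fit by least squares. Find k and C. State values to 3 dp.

Linearized form: ln q = k·ln r + ln C. From the 6 transformed points,
Over the data: Σln r = 9.2183, Σ(ln r)² = 15.5987, Σln q = 22.5429, Σln r·ln q = 37.5638.
Normal system: [[15.5987, 9.2183]; [9.2183, 6]]·[k, ln C]ᵀ = [37.5638, 22.5429]ᵀ.
Δ = 15.5987·6 − (9.2183)² = 8.6152; k = (37.5638·6 − 9.2183·22.5429)/8.6152 = 2.04006, ln C = (15.5987·22.5429 − 9.2183·37.5638)/8.6152 = 0.62282, so C = exp(0.62282) = 1.86418.

k = 2.040, C = 1.864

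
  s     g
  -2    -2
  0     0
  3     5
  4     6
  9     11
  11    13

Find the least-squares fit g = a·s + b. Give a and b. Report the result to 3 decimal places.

Sums needed: Σs·s = 231, Σs = 25, Σ1 = 6.
And Σs·g = 285, Σg = 33.
Normal equations: [[231, 25]; [25, 6]]·[a, b]ᵀ = [285, 33]ᵀ.
Eliminating b: 6·(row 1) − 25·(row 2) gives 761·a = 6·285 − 25·33 = 885, so a = 885/761.
Then b = (33 − 25·(885/761))/6 = 498/761.

a = 1.163, b = 0.654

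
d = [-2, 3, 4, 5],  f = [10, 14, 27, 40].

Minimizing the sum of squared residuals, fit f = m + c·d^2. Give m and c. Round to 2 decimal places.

m = 2.72, c = 1.48

Entries of AᵀA: Σ1 = 4, Σd^2 = 54, Σd^2·d^2 = 978.
Moment sums: Σf = 91, Σd^2·f = 1598.
AᵀA·[m, c]ᵀ = Aᵀf becomes [[4, 54]; [54, 978]]·[m, c]ᵀ = [91, 1598]ᵀ.
det = 4·978 − 54² = 996.
m = (91·978 − 54·1598)/996 = 451/166; c = (4·1598 − 54·91)/996 = 739/498.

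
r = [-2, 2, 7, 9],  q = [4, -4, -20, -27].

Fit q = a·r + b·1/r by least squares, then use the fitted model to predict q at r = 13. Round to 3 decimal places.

q̂ = -38.816

Normal-equation sums: Σr·r = 138, Σr·1/r = 4, Σ1/r·1/r = 4229/7938.
Right-hand side: Σr·q = -399, Σ1/r·q = -69/7.
Eliminating b: (4229/7938)·(row 1) − 4·(row 2) gives (76099/1323)·a = (4229/7938)·(-399) − 4·(-69/7) = -65447/378, so a = -458129/152198.
Then b = ((-69/7) − 4·(-458129/152198))/(4229/7938) = 311850/76099.
At r = 13: q̂ = (-458129/152198)·(13) + (311850/76099)·(1/13) = -76800101/1978574.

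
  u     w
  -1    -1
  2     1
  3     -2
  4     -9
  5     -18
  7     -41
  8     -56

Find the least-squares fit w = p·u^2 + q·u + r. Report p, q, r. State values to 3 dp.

p = -1.135, q = 1.799, r = 2.040

Entries of XᵀX: Σu^2·u^2 = 7476, Σu^2·u = 1078, Σu^2 = 168, Σu·u = 168, Σu = 28, Σ1 = 7.
For Xᵀw: Σu^2·w = -6202, Σu·w = -864, Σw = -126.
So XᵀX·[p, q, r]ᵀ = Xᵀw: [[7476, 1078, 168]; [1078, 168, 28]; [168, 28, 7]]·[p, q, r]ᵀ = [-6202, -864, -126]ᵀ.
Inverting the 3×3 Gram matrix, [p, q, r]ᵀ = [-1136/1001, 1801/1001, 2042/1001]ᵀ.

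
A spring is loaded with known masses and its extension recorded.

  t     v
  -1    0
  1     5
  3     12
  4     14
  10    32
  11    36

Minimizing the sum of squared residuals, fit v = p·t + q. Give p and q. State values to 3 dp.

XᵀX·[p, q]ᵀ = Xᵀv reads: 248·p + 28·q = 813;  28·p + 6·q = 99.
(Σt·t = 248, Σt = 28, Σ1 = 6, Σt·v = 813, Σv = 99.)
Eliminating q: 6·(row 1) − 28·(row 2) gives 704·p = 6·813 − 28·99 = 2106, so p = 1053/352.
Then q = (99 − 28·(1053/352))/6 = 447/176.

p = 2.991, q = 2.540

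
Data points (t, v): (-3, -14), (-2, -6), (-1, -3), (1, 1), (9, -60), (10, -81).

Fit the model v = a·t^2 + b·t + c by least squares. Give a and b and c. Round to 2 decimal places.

MᵀM·[a, b, c]ᵀ = Mᵀv reads: 16660·a + 1694·b + 196·c = -13112;  1694·a + 196·b + 14·c = -1292;  196·a + 14·b + 6·c = -163.
(Σt^2·t^2 = 16660, Σt^2·t = 1694, Σt^2 = 196, Σt·t = 196, Σt = 14, Σ1 = 6, Σt^2·v = -13112, Σt·v = -1292, Σv = -163.)
Inverting the 3×3 Gram matrix, [a, b, c]ᵀ = [-6193/6258, 5980/3129, 209/298]ᵀ.

a = -0.99, b = 1.91, c = 0.70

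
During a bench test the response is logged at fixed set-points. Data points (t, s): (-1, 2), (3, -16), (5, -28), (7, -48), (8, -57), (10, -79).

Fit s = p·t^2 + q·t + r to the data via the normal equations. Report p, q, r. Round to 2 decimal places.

p = -0.43, q = -3.53, r = -1.08

Forming XᵀX = [[17204, 2006, 248]; [2006, 248, 32]; [248, 32, 6]] and Xᵀs = [-14742, -1772, -226]ᵀ gives XᵀX·[p, q, r]ᵀ = Xᵀs.
Row-reducing yields p = -22822/53085, q = -37465/10617, r = -19053/17695.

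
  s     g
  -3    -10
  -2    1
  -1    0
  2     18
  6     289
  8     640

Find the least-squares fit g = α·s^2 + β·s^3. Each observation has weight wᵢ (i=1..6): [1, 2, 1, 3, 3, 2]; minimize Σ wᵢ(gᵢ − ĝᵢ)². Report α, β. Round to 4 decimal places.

α = 2.0831, β = 0.9900

XᵀWX·[α, β]ᵀ = XᵀWg reads: 12242·α + 88652·β = 113266;  88652·α + 665306·β = 843318.
(Σwᵢ·s^2·s^2 = 12242, Σwᵢ·s^2·s^3 = 88652, Σwᵢ·s^3·s^3 = 665306, Σwᵢ·s^2·g = 113266, Σwᵢ·s^3·g = 843318.)
det = 12242·665306 − 88652² = 285498948.
α = (113266·665306 − 88652·843318)/285498948 = 148680515/71374737; β = (12242·843318 − 88652·113266)/285498948 = 70660381/71374737.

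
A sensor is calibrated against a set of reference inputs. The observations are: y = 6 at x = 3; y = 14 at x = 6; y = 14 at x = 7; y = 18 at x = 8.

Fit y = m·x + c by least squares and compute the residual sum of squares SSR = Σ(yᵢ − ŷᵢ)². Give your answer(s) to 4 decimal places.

Forming AᵀA = [[158, 24]; [24, 4]] and Aᵀy = [344, 52]ᵀ gives AᵀA·[m, c]ᵀ = Aᵀy.
Eliminating c: 4·(row 1) − 24·(row 2) gives 56·m = 4·344 − 24·52 = 128, so m = 16/7.
Then c = (52 − 24·(16/7))/4 = -5/7.
Residuals: -1/7, 1, -9/7, 3/7; SSR = 20/7.

SSR = 2.8571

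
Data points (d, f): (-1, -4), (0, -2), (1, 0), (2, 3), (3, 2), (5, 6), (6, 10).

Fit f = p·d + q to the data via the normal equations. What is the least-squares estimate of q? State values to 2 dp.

q = -2.01

Forming AᵀA = [[76, 16]; [16, 7]] and Aᵀf = [106, 15]ᵀ gives AᵀA·[p, q]ᵀ = Aᵀf.
Eliminating q: 7·(row 1) − 16·(row 2) gives 276·p = 7·106 − 16·15 = 502, so p = 251/138.
Then q = (15 − 16·(251/138))/7 = -139/69.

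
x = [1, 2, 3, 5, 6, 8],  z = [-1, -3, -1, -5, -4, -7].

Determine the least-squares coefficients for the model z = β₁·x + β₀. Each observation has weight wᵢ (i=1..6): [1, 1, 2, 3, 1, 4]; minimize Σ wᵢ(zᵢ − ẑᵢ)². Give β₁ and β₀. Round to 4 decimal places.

Setting ∂/∂β₁ … = 0 gives: 390·β₁ + 62·β₀ = -336;  62·β₁ + 12·β₀ = -53.
Eliminating β₀: 12·(row 1) − 62·(row 2) gives 836·β₁ = 12·(-336) − 62·(-53) = -746, so β₁ = -373/418.
Then β₀ = ((-53) − 62·(-373/418))/12 = 81/418.

β₁ = -0.8923, β₀ = 0.1938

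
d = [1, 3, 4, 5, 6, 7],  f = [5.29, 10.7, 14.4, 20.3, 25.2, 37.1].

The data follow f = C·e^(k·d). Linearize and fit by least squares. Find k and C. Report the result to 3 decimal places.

Linearized form: ln f = k·d + ln C. From the 6 transformed points,
XᵀX = [[136.0000, 26.0000]; [26.0000, 6]], rhs = [79.1549, 16.5544]ᵀ  (here Σd = 26.0000, Σ(d)² = 136.0000, Σln f = 16.5544, Σd·ln f = 79.1549).
Solving (det = 140.0000): k = 0.31797, ln C = 1.38119, so C = exp(1.38119) = 3.97962.

k = 0.318, C = 3.980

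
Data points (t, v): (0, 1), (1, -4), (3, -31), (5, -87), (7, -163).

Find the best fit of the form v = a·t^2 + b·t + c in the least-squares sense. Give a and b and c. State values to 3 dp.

a = -3.091, b = -1.885, c = 1.168

Entries of AᵀA: Σt^2·t^2 = 3108, Σt^2·t = 496, Σt^2 = 84, Σt·t = 84, Σt = 16, Σ1 = 5.
Right-hand side: Σt^2·v = -10445, Σt·v = -1673, Σv = -284.
Normal equations: [[3108, 496, 84]; [496, 84, 16]; [84, 16, 5]]·[a, b, c]ᵀ = [-10445, -1673, -284]ᵀ.
Inverting the 3×3 Gram matrix, [a, b, c]ᵀ = [-15593/5044, -9509/5044, 1473/1261]ᵀ.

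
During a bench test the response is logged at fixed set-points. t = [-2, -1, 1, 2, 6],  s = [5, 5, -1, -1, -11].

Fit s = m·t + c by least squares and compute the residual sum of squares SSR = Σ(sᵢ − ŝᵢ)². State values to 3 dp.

The normal system XᵀX·[m, c]ᵀ = Xᵀs is [[46, 6]; [6, 5]]·[m, c]ᵀ = [-84, -3]ᵀ.
Determinant 46·5 − 6² = 194.
m = ((-84)·5 − 6·(-3))/194 = -201/97; c = (46·(-3) − 6·(-84))/194 = 183/97.
Residuals: -100/97, 101/97, -79/97, 122/97, -44/97; SSR = 446/97.

SSR = 4.598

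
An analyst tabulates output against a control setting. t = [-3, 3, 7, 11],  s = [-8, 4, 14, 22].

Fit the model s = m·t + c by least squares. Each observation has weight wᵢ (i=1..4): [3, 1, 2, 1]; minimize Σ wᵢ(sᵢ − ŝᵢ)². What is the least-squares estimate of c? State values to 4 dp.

c = -1.5927

The normal equations are: 255·m + 19·c = 522;  19·m + 7·c = 30.
det = 255·7 − 19² = 1424.
m = (522·7 − 19·30)/1424 = 771/356; c = (255·30 − 19·522)/1424 = -567/356.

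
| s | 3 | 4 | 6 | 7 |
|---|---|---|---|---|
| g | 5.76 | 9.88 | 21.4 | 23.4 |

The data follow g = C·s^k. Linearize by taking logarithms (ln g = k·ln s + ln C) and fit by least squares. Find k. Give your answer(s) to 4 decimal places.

Let Y = ln g. Fitting Y = k·ln s + ln C by least squares:
Over the data: Σln s = 6.2226, Σ(ln s)² = 10.1257, Σln g = 10.2576, Σln s·ln g = 16.7227.
Normal system: [[10.1257, 6.2226]; [6.2226, 4]]·[k, ln C]ᵀ = [16.7227, 10.2576]ᵀ.
Δ = 10.1257·4 − (6.2226)² = 1.7825; k = (16.7227·4 − 6.2226·10.2576)/1.7825 = 1.71805, ln C = (10.1257·10.2576 − 6.2226·16.7227)/1.7825 = -0.10827.

k = 1.7180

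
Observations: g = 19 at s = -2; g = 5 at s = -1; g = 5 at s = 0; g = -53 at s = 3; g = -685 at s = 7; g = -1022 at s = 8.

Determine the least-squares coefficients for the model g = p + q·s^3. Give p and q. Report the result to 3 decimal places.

p = 2.968, q = -2.003

Forming XᵀX = [[6, 873]; [873, 380587]] and Xᵀg = [-1731, -759807]ᵀ gives XᵀX·[p, q]ᵀ = Xᵀg.
Determinant 6·380587 − 873² = 1521393.
p = ((-1731)·380587 − 873·(-759807))/1521393 = 1505138/507131; q = (6·(-759807) − 873·(-1731))/1521393 = -1015893/507131.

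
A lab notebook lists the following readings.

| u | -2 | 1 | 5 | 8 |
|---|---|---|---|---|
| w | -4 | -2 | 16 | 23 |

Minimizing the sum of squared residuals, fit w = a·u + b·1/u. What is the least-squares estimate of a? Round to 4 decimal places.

Sums needed: Σu·u = 94, Σu·1/u = 4, Σ1/u·1/u = 2089/1600.
Right-hand side: Σu·w = 270, Σ1/u·w = 243/40.
So AᵀA·[a, b]ᵀ = Aᵀw: [[94, 4]; [4, 2089/1600]]·[a, b]ᵀ = [270, 243/40]ᵀ.
Eliminating b: (2089/1600)·(row 1) − 4·(row 2) gives (85383/800)·a = (2089/1600)·270 − 4·(243/40) = 10503/32, so a = 29175/9487.
Then b = ((243/40) − 4·(29175/9487))/(2089/1600) = -45240/9487.

a = 3.0753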